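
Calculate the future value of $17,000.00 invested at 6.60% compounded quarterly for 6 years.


Compound interest formula: A = P(1 + r/n)^(nt)
A = $17,000.00 × (1 + 0.066/4)^(4 × 6)
Growth factor: (1 + 0.066/4)^24 = 1.4810755
A = $17,000.00 × 1.4810755
A = $25,178.28

A = P(1 + r/n)^(nt) = $25,178.28


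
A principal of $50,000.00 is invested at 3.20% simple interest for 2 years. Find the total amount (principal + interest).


Total amount formula: A = P(1 + rt) = P + P·r·t
Interest: I = P × r × t = $50,000.00 × 0.032 × 2 = $3,200.00
A = P + I = $50,000.00 + $3,200.00 = $53,200.00

A = P + I = P(1 + rt) = $53,200.00


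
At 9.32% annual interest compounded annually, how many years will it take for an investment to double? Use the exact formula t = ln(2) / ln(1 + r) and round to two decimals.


Doubling condition: (1 + r)^t = 2
Take ln of both sides: t × ln(1 + r) = ln(2)
t = ln(2) / ln(1 + r)
t = 0.693147 / 0.089109
t = 7.78

t = ln(2) / ln(1 + r) = 7.78 years


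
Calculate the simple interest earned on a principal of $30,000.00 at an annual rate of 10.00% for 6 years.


Simple interest formula: I = P × r × t
I = $30,000.00 × 0.1 × 6
I = $18,000.00

I = P × r × t = $18,000.00


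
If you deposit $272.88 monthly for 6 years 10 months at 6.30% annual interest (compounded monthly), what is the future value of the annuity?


Future value of an ordinary annuity: FV = PMT × ((1 + r)^n − 1) / r
Monthly rate r = 0.063/12 = 0.00525, n = 82
FV = $272.88 × ((1 + 0.063/12)^82 − 1) / (0.063/12)
FV = $272.88 × 102.151488
FV = $27,875.10

FV = PMT × ((1+r)^n - 1)/r = $27,875.10


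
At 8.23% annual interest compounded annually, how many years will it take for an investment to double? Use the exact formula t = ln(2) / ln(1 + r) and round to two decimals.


Doubling condition: (1 + r)^t = 2
Take ln of both sides: t × ln(1 + r) = ln(2)
t = ln(2) / ln(1 + r)
t = 0.693147 / 0.079088
t = 8.76

t = ln(2) / ln(1 + r) = 8.76 years


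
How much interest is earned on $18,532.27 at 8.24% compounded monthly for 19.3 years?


Compound interest earned = final amount − principal.
A = P(1 + r/n)^(nt) = $18,532.27 × (1 + 0.0824/12)^(12 × 19.3) = $90,413.93
Interest = A − P = $90,413.93 − $18,532.27 = $71,881.66

Interest = A - P = $71,881.66


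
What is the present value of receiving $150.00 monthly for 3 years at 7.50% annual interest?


Present value of an ordinary annuity: PV = PMT × (1 − (1 + r)^(−n)) / r
Monthly rate r = 0.075/12 = 0.00625, n = 36
PV = $150.00 × (1 − (1 + 0.075/12)^(−36)) / (0.075/12)
PV = $150.00 × 32.147913
PV = $4,822.19

PV = PMT × (1-(1+r)^(-n))/r = $4,822.19


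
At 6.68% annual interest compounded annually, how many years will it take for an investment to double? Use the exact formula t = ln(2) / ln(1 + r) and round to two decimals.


Doubling condition: (1 + r)^t = 2
Take ln of both sides: t × ln(1 + r) = ln(2)
t = ln(2) / ln(1 + r)
t = 0.693147 / 0.064664
t = 10.72

t = ln(2) / ln(1 + r) = 10.72 years


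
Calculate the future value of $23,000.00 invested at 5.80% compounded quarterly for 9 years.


Compound interest formula: A = P(1 + r/n)^(nt)
A = $23,000.00 × (1 + 0.058/4)^(4 × 9)
Growth factor: (1 + 0.058/4)^36 = 1.6790895
A = $23,000.00 × 1.6790895
A = $38,619.06

A = P(1 + r/n)^(nt) = $38,619.06


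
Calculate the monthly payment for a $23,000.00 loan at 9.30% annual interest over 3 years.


Loan payment formula: PMT = PV × r / (1 − (1 + r)^(−n))
Monthly rate r = 0.093/12 = 0.00775, n = 36 months
Denominator: 1 − (1 + 0.093/12)^(−36) = 0.242646
PMT = $23,000.00 × (0.093/12) / 0.242646
PMT = $734.61 per month

PMT = PV × r / (1-(1+r)^(-n)) = $734.61/month


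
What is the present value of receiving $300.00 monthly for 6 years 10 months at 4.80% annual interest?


Present value of an ordinary annuity: PV = PMT × (1 − (1 + r)^(−n)) / r
Monthly rate r = 0.048/12 = 0.004, n = 82
PV = $300.00 × (1 − (1 + 0.048/12)^(−82)) / (0.048/12)
PV = $300.00 × 69.791381
PV = $20,937.41

PV = PMT × (1-(1+r)^(-n))/r = $20,937.41


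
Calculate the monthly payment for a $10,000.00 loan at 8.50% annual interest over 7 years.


Loan payment formula: PMT = PV × r / (1 − (1 + r)^(−n))
Monthly rate r = 0.085/12 ≈ 0.00708333, n = 84 months
Denominator: 1 − (1 + 0.085/12)^(−84) = 0.447279
PMT = $10,000.00 × (0.085/12) / 0.447279
PMT = $158.36 per month

PMT = PV × r / (1-(1+r)^(-n)) = $158.36/month


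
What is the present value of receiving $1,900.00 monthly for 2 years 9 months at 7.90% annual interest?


Present value of an ordinary annuity: PV = PMT × (1 − (1 + r)^(−n)) / r
Monthly rate r = 0.079/12 ≈ 0.00658333, n = 33
PV = $1,900.00 × (1 − (1 + 0.079/12)^(−33)) / (0.079/12)
PV = $1,900.00 × 29.574391
PV = $56,191.34

PV = PMT × (1-(1+r)^(-n))/r = $56,191.34


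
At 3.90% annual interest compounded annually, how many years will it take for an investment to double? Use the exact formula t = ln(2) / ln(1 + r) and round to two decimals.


Doubling condition: (1 + r)^t = 2
Take ln of both sides: t × ln(1 + r) = ln(2)
t = ln(2) / ln(1 + r)
t = 0.693147 / 0.038259
t = 18.12

t = ln(2) / ln(1 + r) = 18.12 years


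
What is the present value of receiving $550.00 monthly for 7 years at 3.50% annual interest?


Present value of an ordinary annuity: PV = PMT × (1 − (1 + r)^(−n)) / r
Monthly rate r = 0.035/12 ≈ 0.00291667, n = 84
PV = $550.00 × (1 − (1 + 0.035/12)^(−84)) / (0.035/12)
PV = $550.00 × 74.405589
PV = $40,923.07

PV = PMT × (1-(1+r)^(-n))/r = $40,923.07


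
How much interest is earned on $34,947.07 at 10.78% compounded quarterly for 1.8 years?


Compound interest earned = final amount − principal.
A = P(1 + r/n)^(nt) = $34,947.07 × (1 + 0.1078/4)^(4 × 1.8) = $42,321.96
Interest = A − P = $42,321.96 − $34,947.07 = $7,374.89

Interest = A - P = $7,374.89


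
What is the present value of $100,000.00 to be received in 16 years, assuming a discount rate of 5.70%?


Present value formula: PV = FV / (1 + r)^t
PV = $100,000.00 / (1 + 0.057)^16
PV = $100,000.00 / 2.4277267
PV = $41,190.80

PV = FV / (1 + r)^t = $41,190.80


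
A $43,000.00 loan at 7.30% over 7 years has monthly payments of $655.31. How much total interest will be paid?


Total paid over the life of the loan = PMT × n.
Total paid = $655.31 × 84 = $55,046.04
Total interest = total paid − principal = $55,046.04 − $43,000.00 = $12,046.04

Total interest = (PMT × n) - PV = $12,046.04


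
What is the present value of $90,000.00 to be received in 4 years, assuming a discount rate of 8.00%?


Present value formula: PV = FV / (1 + r)^t
PV = $90,000.00 / (1 + 0.08)^4
PV = $90,000.00 / 1.36048896
PV = $66,152.69

PV = FV / (1 + r)^t = $66,152.69


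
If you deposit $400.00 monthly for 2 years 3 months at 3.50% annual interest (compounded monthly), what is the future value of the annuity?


Future value of an ordinary annuity: FV = PMT × ((1 + r)^n − 1) / r
Monthly rate r = 0.035/12 ≈ 0.00291667, n = 27
FV = $400.00 × ((1 + 0.035/12)^27 − 1) / (0.035/12)
FV = $400.00 × 28.049074
FV = $11,219.63

FV = PMT × ((1+r)^n - 1)/r = $11,219.63


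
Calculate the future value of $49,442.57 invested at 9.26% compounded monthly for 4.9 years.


Compound interest formula: A = P(1 + r/n)^(nt)
A = $49,442.57 × (1 + 0.0926/12)^(12 × 4.9)
Growth factor: (1 + 0.0926/12)^58.8 = 1.5714492
A = $49,442.57 × 1.5714492
A = $77,696.49

A = P(1 + r/n)^(nt) = $77,696.49


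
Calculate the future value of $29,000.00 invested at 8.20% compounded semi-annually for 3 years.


Compound interest formula: A = P(1 + r/n)^(nt)
A = $29,000.00 × (1 + 0.082/2)^(2 × 3)
Growth factor: (1 + 0.082/2)^6 = 1.2726365
A = $29,000.00 × 1.2726365
A = $36,906.46

A = P(1 + r/n)^(nt) = $36,906.46


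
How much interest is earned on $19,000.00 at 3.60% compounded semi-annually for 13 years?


Compound interest earned = final amount − principal.
A = P(1 + r/n)^(nt) = $19,000.00 × (1 + 0.036/2)^(2 × 13) = $30,213.14
Interest = A − P = $30,213.14 − $19,000.00 = $11,213.14

Interest = A - P = $11,213.14


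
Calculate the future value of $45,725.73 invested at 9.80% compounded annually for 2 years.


Compound interest formula: A = P(1 + r/n)^(nt)
A = $45,725.73 × (1 + 0.098/1)^(1 × 2)
Growth factor: (1 + 0.098/1)^2 = 1.205604
A = $45,725.73 × 1.205604
A = $55,127.12

A = P(1 + r/n)^(nt) = $55,127.12


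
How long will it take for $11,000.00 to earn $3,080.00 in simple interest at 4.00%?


Rearrange the simple interest formula for t:
I = P × r × t  ⇒  t = I / (P × r)
t = $3,080.00 / ($11,000.00 × 0.04)
t = 7

t = I/(P×r) = 7 years


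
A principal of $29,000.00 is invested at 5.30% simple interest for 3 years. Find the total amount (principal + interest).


Total amount formula: A = P(1 + rt) = P + P·r·t
Interest: I = P × r × t = $29,000.00 × 0.053 × 3 = $4,611.00
A = P + I = $29,000.00 + $4,611.00 = $33,611.00

A = P + I = P(1 + rt) = $33,611.00


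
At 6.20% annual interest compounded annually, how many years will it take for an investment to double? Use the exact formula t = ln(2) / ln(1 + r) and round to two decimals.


Doubling condition: (1 + r)^t = 2
Take ln of both sides: t × ln(1 + r) = ln(2)
t = ln(2) / ln(1 + r)
t = 0.693147 / 0.060154
t = 11.52

t = ln(2) / ln(1 + r) = 11.52 years


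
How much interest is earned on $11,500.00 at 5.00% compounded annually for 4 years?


Compound interest earned = final amount − principal.
A = P(1 + r/n)^(nt) = $11,500.00 × (1 + 0.05/1)^(1 × 4) = $13,978.32
Interest = A − P = $13,978.32 − $11,500.00 = $2,478.32

Interest = A - P = $2,478.32


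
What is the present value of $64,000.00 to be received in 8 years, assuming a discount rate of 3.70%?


Present value formula: PV = FV / (1 + r)^t
PV = $64,000.00 / (1 + 0.037)^8
PV = $64,000.00 / 1.3373037
PV = $47,857.49

PV = FV / (1 + r)^t = $47,857.49


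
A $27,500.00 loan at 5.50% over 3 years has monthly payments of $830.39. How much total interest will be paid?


Total paid over the life of the loan = PMT × n.
Total paid = $830.39 × 36 = $29,894.04
Total interest = total paid − principal = $29,894.04 − $27,500.00 = $2,394.04

Total interest = (PMT × n) - PV = $2,394.04


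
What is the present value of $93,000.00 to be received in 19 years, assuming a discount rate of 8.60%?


Present value formula: PV = FV / (1 + r)^t
PV = $93,000.00 / (1 + 0.086)^19
PV = $93,000.00 / 4.794758
PV = $19,396.18

PV = FV / (1 + r)^t = $19,396.18


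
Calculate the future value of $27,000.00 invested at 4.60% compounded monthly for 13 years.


Compound interest formula: A = P(1 + r/n)^(nt)
A = $27,000.00 × (1 + 0.046/12)^(12 × 13)
Growth factor: (1 + 0.046/12)^156 = 1.8164004
A = $27,000.00 × 1.8164004
A = $49,042.81

A = P(1 + r/n)^(nt) = $49,042.81


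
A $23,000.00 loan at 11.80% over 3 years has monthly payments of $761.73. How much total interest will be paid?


Total paid over the life of the loan = PMT × n.
Total paid = $761.73 × 36 = $27,422.28
Total interest = total paid − principal = $27,422.28 − $23,000.00 = $4,422.28

Total interest = (PMT × n) - PV = $4,422.28


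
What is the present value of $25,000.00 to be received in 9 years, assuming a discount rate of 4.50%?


Present value formula: PV = FV / (1 + r)^t
PV = $25,000.00 / (1 + 0.045)^9
PV = $25,000.00 / 1.486095
PV = $16,822.61

PV = FV / (1 + r)^t = $16,822.61


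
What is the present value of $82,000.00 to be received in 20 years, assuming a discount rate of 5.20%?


Present value formula: PV = FV / (1 + r)^t
PV = $82,000.00 / (1 + 0.052)^20
PV = $82,000.00 / 2.756226
PV = $29,750.83

PV = FV / (1 + r)^t = $29,750.83


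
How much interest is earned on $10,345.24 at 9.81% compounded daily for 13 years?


Compound interest earned = final amount − principal.
A = P(1 + r/n)^(nt) = $10,345.24 × (1 + 0.0981/365)^(365 × 13) = $37,027.29
Interest = A − P = $37,027.29 − $10,345.24 = $26,682.05

Interest = A - P = $26,682.05


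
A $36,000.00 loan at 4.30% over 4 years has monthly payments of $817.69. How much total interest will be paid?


Total paid over the life of the loan = PMT × n.
Total paid = $817.69 × 48 = $39,249.12
Total interest = total paid − principal = $39,249.12 − $36,000.00 = $3,249.12

Total interest = (PMT × n) - PV = $3,249.12


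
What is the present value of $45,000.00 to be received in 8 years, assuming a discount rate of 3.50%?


Present value formula: PV = FV / (1 + r)^t
PV = $45,000.00 / (1 + 0.035)^8
PV = $45,000.00 / 1.316809
PV = $34,173.52

PV = FV / (1 + r)^t = $34,173.52


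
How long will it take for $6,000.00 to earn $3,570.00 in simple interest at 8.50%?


Rearrange the simple interest formula for t:
I = P × r × t  ⇒  t = I / (P × r)
t = $3,570.00 / ($6,000.00 × 0.085)
t = 7

t = I/(P×r) = 7 years


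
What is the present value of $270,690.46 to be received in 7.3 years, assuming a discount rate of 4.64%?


Present value formula: PV = FV / (1 + r)^t
PV = $270,690.46 / (1 + 0.0464)^7.3
PV = $270,690.46 / 1.39249433
PV = $194,392.50

PV = FV / (1 + r)^t = $194,392.50


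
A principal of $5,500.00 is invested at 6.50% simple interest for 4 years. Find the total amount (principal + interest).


Total amount formula: A = P(1 + rt) = P + P·r·t
Interest: I = P × r × t = $5,500.00 × 0.065 × 4 = $1,430.00
A = P + I = $5,500.00 + $1,430.00 = $6,930.00

A = P + I = P(1 + rt) = $6,930.00


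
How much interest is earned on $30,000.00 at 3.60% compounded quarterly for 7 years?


Compound interest earned = final amount − principal.
A = P(1 + r/n)^(nt) = $30,000.00 × (1 + 0.036/4)^(4 × 7) = $38,554.40
Interest = A − P = $38,554.40 − $30,000.00 = $8,554.40

Interest = A - P = $8,554.40


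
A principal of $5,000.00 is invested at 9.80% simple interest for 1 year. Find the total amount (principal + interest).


Total amount formula: A = P(1 + rt) = P + P·r·t
Interest: I = P × r × t = $5,000.00 × 0.098 × 1 = $490.00
A = P + I = $5,000.00 + $490.00 = $5,490.00

A = P + I = P(1 + rt) = $5,490.00


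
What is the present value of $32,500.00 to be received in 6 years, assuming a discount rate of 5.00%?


Present value formula: PV = FV / (1 + r)^t
PV = $32,500.00 / (1 + 0.05)^6
PV = $32,500.00 / 1.3400956
PV = $24,252.00

PV = FV / (1 + r)^t = $24,252.00


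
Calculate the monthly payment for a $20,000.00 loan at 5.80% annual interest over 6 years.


Loan payment formula: PMT = PV × r / (1 − (1 + r)^(−n))
Monthly rate r = 0.058/12 ≈ 0.00483333, n = 72 months
Denominator: 1 − (1 + 0.058/12)^(−72) = 0.293309
PMT = $20,000.00 × (0.058/12) / 0.293309
PMT = $329.57 per month

PMT = PV × r / (1-(1+r)^(-n)) = $329.57/month


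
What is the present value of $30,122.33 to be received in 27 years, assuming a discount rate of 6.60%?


Present value formula: PV = FV / (1 + r)^t
PV = $30,122.33 / (1 + 0.066)^27
PV = $30,122.33 / 5.616225
PV = $5,363.45

PV = FV / (1 + r)^t = $5,363.45


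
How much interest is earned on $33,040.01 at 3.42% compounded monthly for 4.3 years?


Compound interest earned = final amount − principal.
A = P(1 + r/n)^(nt) = $33,040.01 × (1 + 0.0342/12)^(12 × 4.3) = $38,266.32
Interest = A − P = $38,266.32 − $33,040.01 = $5,226.31

Interest = A - P = $5,226.31


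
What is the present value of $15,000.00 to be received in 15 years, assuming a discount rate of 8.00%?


Present value formula: PV = FV / (1 + r)^t
PV = $15,000.00 / (1 + 0.08)^15
PV = $15,000.00 / 3.172169
PV = $4,728.63

PV = FV / (1 + r)^t = $4,728.63


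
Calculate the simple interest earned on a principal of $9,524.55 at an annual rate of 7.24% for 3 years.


Simple interest formula: I = P × r × t
I = $9,524.55 × 0.0724 × 3
I = $2,068.73

I = P × r × t = $2,068.73


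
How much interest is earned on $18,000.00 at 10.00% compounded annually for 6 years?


Compound interest earned = final amount − principal.
A = P(1 + r/n)^(nt) = $18,000.00 × (1 + 0.1/1)^(1 × 6) = $31,888.10
Interest = A − P = $31,888.10 − $18,000.00 = $13,888.10

Interest = A - P = $13,888.10


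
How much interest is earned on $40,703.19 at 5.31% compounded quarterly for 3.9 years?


Compound interest earned = final amount − principal.
A = P(1 + r/n)^(nt) = $40,703.19 × (1 + 0.0531/4)^(4 × 3.9) = $50,000.55
Interest = A − P = $50,000.55 − $40,703.19 = $9,297.36

Interest = A - P = $9,297.36


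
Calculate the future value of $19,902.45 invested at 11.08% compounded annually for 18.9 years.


Compound interest formula: A = P(1 + r/n)^(nt)
A = $19,902.45 × (1 + 0.1108/1)^(1 × 18.9)
Growth factor: (1 + 0.1108/1)^18.9 = 7.2864831
A = $19,902.45 × 7.2864831
A = $145,018.87

A = P(1 + r/n)^(nt) = $145,018.87


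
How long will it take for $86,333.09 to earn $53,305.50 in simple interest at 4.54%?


Rearrange the simple interest formula for t:
I = P × r × t  ⇒  t = I / (P × r)
t = $53,305.50 / ($86,333.09 × 0.0454)
t = 13.6

t = I/(P×r) = 13.6 years


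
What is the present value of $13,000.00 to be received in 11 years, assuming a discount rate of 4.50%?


Present value formula: PV = FV / (1 + r)^t
PV = $13,000.00 / (1 + 0.045)^11
PV = $13,000.00 / 1.622853
PV = $8,010.58

PV = FV / (1 + r)^t = $8,010.58


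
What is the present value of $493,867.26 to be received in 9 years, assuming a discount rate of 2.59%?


Present value formula: PV = FV / (1 + r)^t
PV = $493,867.26 / (1 + 0.0259)^9
PV = $493,867.26 / 1.25876677
PV = $392,342.15

PV = FV / (1 + r)^t = $392,342.15


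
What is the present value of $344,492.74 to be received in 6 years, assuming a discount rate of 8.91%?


Present value formula: PV = FV / (1 + r)^t
PV = $344,492.74 / (1 + 0.0891)^6
PV = $344,492.74 / 1.6688087
PV = $206,430.34

PV = FV / (1 + r)^t = $206,430.34


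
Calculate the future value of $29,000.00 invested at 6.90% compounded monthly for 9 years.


Compound interest formula: A = P(1 + r/n)^(nt)
A = $29,000.00 × (1 + 0.069/12)^(12 × 9)
Growth factor: (1 + 0.069/12)^108 = 1.8574813
A = $29,000.00 × 1.8574813
A = $53,866.96

A = P(1 + r/n)^(nt) = $53,866.96


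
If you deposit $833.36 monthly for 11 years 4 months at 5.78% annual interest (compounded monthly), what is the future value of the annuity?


Future value of an ordinary annuity: FV = PMT × ((1 + r)^n − 1) / r
Monthly rate r = 0.0578/12 ≈ 0.00481667, n = 136
FV = $833.36 × ((1 + 0.0578/12)^136 − 1) / (0.0578/12)
FV = $833.36 × 191.469679
FV = $159,563.17

FV = PMT × ((1+r)^n - 1)/r = $159,563.17


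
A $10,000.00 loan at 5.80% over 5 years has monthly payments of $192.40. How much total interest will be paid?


Total paid over the life of the loan = PMT × n.
Total paid = $192.40 × 60 = $11,544.00
Total interest = total paid − principal = $11,544.00 − $10,000.00 = $1,544.00

Total interest = (PMT × n) - PV = $1,544.00


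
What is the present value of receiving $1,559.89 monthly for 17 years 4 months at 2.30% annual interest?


Present value of an ordinary annuity: PV = PMT × (1 − (1 + r)^(−n)) / r
Monthly rate r = 0.023/12 ≈ 0.00191667, n = 208
PV = $1,559.89 × (1 − (1 + 0.023/12)^(−208)) / (0.023/12)
PV = $1,559.89 × 171.406662
PV = $267,375.54

PV = PMT × (1-(1+r)^(-n))/r = $267,375.54


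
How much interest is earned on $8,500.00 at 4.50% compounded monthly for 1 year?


Compound interest earned = final amount − principal.
A = P(1 + r/n)^(nt) = $8,500.00 × (1 + 0.045/12)^(12 × 1) = $8,890.49
Interest = A − P = $8,890.49 − $8,500.00 = $390.49

Interest = A - P = $390.49


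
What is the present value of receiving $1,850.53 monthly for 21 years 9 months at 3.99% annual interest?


Present value of an ordinary annuity: PV = PMT × (1 − (1 + r)^(−n)) / r
Monthly rate r = 0.0399/12 = 0.003325, n = 261
PV = $1,850.53 × (1 − (1 + 0.0399/12)^(−261)) / (0.0399/12)
PV = $1,850.53 × 174.295152
PV = $322,538.41

PV = PMT × (1-(1+r)^(-n))/r = $322,538.41


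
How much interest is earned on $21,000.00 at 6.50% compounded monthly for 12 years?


Compound interest earned = final amount − principal.
A = P(1 + r/n)^(nt) = $21,000.00 × (1 + 0.065/12)^(12 × 12) = $45,714.59
Interest = A − P = $45,714.59 − $21,000.00 = $24,714.59

Interest = A - P = $24,714.59


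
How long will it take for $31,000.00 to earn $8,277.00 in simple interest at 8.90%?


Rearrange the simple interest formula for t:
I = P × r × t  ⇒  t = I / (P × r)
t = $8,277.00 / ($31,000.00 × 0.089)
t = 3

t = I/(P×r) = 3 years


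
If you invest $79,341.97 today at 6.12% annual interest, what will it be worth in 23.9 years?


Future value formula: FV = PV × (1 + r)^t
FV = $79,341.97 × (1 + 0.0612)^23.9
FV = $79,341.97 × 4.135748
FV = $328,138.39

FV = PV × (1 + r)^t = $328,138.39


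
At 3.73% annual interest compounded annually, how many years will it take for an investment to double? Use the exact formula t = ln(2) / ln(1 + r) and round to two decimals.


Doubling condition: (1 + r)^t = 2
Take ln of both sides: t × ln(1 + r) = ln(2)
t = ln(2) / ln(1 + r)
t = 0.693147 / 0.036621
t = 18.93

t = ln(2) / ln(1 + r) = 18.93 years


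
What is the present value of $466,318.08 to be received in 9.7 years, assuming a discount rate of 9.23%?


Present value formula: PV = FV / (1 + r)^t
PV = $466,318.08 / (1 + 0.0923)^9.7
PV = $466,318.08 / 2.3545979
PV = $198,045.74

PV = FV / (1 + r)^t = $198,045.74


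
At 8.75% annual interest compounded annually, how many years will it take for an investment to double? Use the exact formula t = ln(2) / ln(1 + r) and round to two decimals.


Doubling condition: (1 + r)^t = 2
Take ln of both sides: t × ln(1 + r) = ln(2)
t = ln(2) / ln(1 + r)
t = 0.693147 / 0.083881
t = 8.26

t = ln(2) / ln(1 + r) = 8.26 years


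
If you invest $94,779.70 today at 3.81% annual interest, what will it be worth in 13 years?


Future value formula: FV = PV × (1 + r)^t
FV = $94,779.70 × (1 + 0.0381)^13
FV = $94,779.70 × 1.6259586
FV = $154,107.87

FV = PV × (1 + r)^t = $154,107.87


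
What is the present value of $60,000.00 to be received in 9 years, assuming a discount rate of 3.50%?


Present value formula: PV = FV / (1 + r)^t
PV = $60,000.00 / (1 + 0.035)^9
PV = $60,000.00 / 1.3628974
PV = $44,023.86

PV = FV / (1 + r)^t = $44,023.86


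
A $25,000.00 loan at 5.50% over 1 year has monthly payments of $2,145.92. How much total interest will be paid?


Total paid over the life of the loan = PMT × n.
Total paid = $2,145.92 × 12 = $25,751.04
Total interest = total paid − principal = $25,751.04 − $25,000.00 = $751.04

Total interest = (PMT × n) - PV = $751.04


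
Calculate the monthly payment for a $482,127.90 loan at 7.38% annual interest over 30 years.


Loan payment formula: PMT = PV × r / (1 − (1 + r)^(−n))
Monthly rate r = 0.0738/12 = 0.00615, n = 360 months
Denominator: 1 − (1 + 0.0738/12)^(−360) = 0.889994
PMT = $482,127.90 × (0.0738/12) / 0.889994
PMT = $3,331.58 per month

PMT = PV × r / (1-(1+r)^(-n)) = $3,331.58/month


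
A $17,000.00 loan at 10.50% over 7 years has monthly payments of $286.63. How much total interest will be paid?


Total paid over the life of the loan = PMT × n.
Total paid = $286.63 × 84 = $24,076.92
Total interest = total paid − principal = $24,076.92 − $17,000.00 = $7,076.92

Total interest = (PMT × n) - PV = $7,076.92


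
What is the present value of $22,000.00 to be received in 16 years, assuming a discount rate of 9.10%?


Present value formula: PV = FV / (1 + r)^t
PV = $22,000.00 / (1 + 0.091)^16
PV = $22,000.00 / 4.028988
PV = $5,460.43

PV = FV / (1 + r)^t = $5,460.43


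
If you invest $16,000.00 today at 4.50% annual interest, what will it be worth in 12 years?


Future value formula: FV = PV × (1 + r)^t
FV = $16,000.00 × (1 + 0.045)^12
FV = $16,000.00 × 1.695881
FV = $27,134.10

FV = PV × (1 + r)^t = $27,134.10


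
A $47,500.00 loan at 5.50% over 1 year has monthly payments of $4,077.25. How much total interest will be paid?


Total paid over the life of the loan = PMT × n.
Total paid = $4,077.25 × 12 = $48,927.00
Total interest = total paid − principal = $48,927.00 − $47,500.00 = $1,427.00

Total interest = (PMT × n) - PV = $1,427.00


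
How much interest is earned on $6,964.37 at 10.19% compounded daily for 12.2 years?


Compound interest earned = final amount − principal.
A = P(1 + r/n)^(nt) = $6,964.37 × (1 + 0.1019/365)^(365 × 12.2) = $24,138.63
Interest = A − P = $24,138.63 − $6,964.37 = $17,174.26

Interest = A - P = $17,174.26


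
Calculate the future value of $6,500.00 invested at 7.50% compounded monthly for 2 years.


Compound interest formula: A = P(1 + r/n)^(nt)
A = $6,500.00 × (1 + 0.075/12)^(12 × 2)
Growth factor: (1 + 0.075/12)^24 = 1.161292
A = $6,500.00 × 1.161292
A = $7,548.40

A = P(1 + r/n)^(nt) = $7,548.40


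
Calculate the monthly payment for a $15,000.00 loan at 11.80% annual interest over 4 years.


Loan payment formula: PMT = PV × r / (1 − (1 + r)^(−n))
Monthly rate r = 0.118/12 ≈ 0.00983333, n = 48 months
Denominator: 1 − (1 + 0.118/12)^(−48) = 0.374807
PMT = $15,000.00 × (0.118/12) / 0.374807
PMT = $393.54 per month

PMT = PV × r / (1-(1+r)^(-n)) = $393.54/month


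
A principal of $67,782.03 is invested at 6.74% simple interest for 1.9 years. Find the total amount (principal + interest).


Total amount formula: A = P(1 + rt) = P + P·r·t
Interest: I = P × r × t = $67,782.03 × 0.0674 × 1.9 = $8,680.17
A = P + I = $67,782.03 + $8,680.17 = $76,462.20

A = P + I = P(1 + rt) = $76,462.20


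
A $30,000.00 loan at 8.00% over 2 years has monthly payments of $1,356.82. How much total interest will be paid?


Total paid over the life of the loan = PMT × n.
Total paid = $1,356.82 × 24 = $32,563.68
Total interest = total paid − principal = $32,563.68 − $30,000.00 = $2,563.68

Total interest = (PMT × n) - PV = $2,563.68


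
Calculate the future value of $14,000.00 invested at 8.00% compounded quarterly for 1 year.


Compound interest formula: A = P(1 + r/n)^(nt)
A = $14,000.00 × (1 + 0.08/4)^(4 × 1)
Growth factor: (1 + 0.08/4)^4 = 1.082432
A = $14,000.00 × 1.082432
A = $15,154.05

A = P(1 + r/n)^(nt) = $15,154.05


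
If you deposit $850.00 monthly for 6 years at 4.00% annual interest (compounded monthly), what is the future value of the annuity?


Future value of an ordinary annuity: FV = PMT × ((1 + r)^n − 1) / r
Monthly rate r = 0.04/12 ≈ 0.00333333, n = 72
FV = $850.00 × ((1 + 0.04/12)^72 − 1) / (0.04/12)
FV = $850.00 × 81.222564
FV = $69,039.18

FV = PMT × ((1+r)^n - 1)/r = $69,039.18


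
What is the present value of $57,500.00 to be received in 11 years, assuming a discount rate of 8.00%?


Present value formula: PV = FV / (1 + r)^t
PV = $57,500.00 / (1 + 0.08)^11
PV = $57,500.00 / 2.331639
PV = $24,660.76

PV = FV / (1 + r)^t = $24,660.76


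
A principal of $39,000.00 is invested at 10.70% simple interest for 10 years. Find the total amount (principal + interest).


Total amount formula: A = P(1 + rt) = P + P·r·t
Interest: I = P × r × t = $39,000.00 × 0.107 × 10 = $41,730.00
A = P + I = $39,000.00 + $41,730.00 = $80,730.00

A = P + I = P(1 + rt) = $80,730.00


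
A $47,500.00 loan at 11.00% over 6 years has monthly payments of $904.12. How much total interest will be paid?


Total paid over the life of the loan = PMT × n.
Total paid = $904.12 × 72 = $65,096.64
Total interest = total paid − principal = $65,096.64 − $47,500.00 = $17,596.64

Total interest = (PMT × n) - PV = $17,596.64


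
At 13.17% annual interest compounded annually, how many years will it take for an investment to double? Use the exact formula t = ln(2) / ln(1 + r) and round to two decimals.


Doubling condition: (1 + r)^t = 2
Take ln of both sides: t × ln(1 + r) = ln(2)
t = ln(2) / ln(1 + r)
t = 0.693147 / 0.123721
t = 5.60

t = ln(2) / ln(1 + r) = 5.60 years


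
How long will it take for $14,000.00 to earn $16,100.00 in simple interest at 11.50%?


Rearrange the simple interest formula for t:
I = P × r × t  ⇒  t = I / (P × r)
t = $16,100.00 / ($14,000.00 × 0.115)
t = 10

t = I/(P×r) = 10 years


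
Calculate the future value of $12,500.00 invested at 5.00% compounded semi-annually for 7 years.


Compound interest formula: A = P(1 + r/n)^(nt)
A = $12,500.00 × (1 + 0.05/2)^(2 × 7)
Growth factor: (1 + 0.05/2)^14 = 1.4129738
A = $12,500.00 × 1.4129738
A = $17,662.17

A = P(1 + r/n)^(nt) = $17,662.17


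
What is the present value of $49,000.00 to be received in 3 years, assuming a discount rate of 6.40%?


Present value formula: PV = FV / (1 + r)^t
PV = $49,000.00 / (1 + 0.064)^3
PV = $49,000.00 / 1.204550
PV = $40,679.09

PV = FV / (1 + r)^t = $40,679.09


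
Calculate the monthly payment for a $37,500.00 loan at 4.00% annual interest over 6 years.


Loan payment formula: PMT = PV × r / (1 − (1 + r)^(−n))
Monthly rate r = 0.04/12 ≈ 0.00333333, n = 72 months
Denominator: 1 − (1 + 0.04/12)^(−72) = 0.213058
PMT = $37,500.00 × (0.04/12) / 0.213058
PMT = $586.69 per month

PMT = PV × r / (1-(1+r)^(-n)) = $586.69/month


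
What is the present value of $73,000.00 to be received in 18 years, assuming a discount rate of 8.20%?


Present value formula: PV = FV / (1 + r)^t
PV = $73,000.00 / (1 + 0.082)^18
PV = $73,000.00 / 4.131338
PV = $17,669.82

PV = FV / (1 + r)^t = $17,669.82


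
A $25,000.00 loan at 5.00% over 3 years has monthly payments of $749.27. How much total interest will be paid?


Total paid over the life of the loan = PMT × n.
Total paid = $749.27 × 36 = $26,973.72
Total interest = total paid − principal = $26,973.72 − $25,000.00 = $1,973.72

Total interest = (PMT × n) - PV = $1,973.72


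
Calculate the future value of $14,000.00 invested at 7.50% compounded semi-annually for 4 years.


Compound interest formula: A = P(1 + r/n)^(nt)
A = $14,000.00 × (1 + 0.075/2)^(2 × 4)
Growth factor: (1 + 0.075/2)^8 = 1.342471
A = $14,000.00 × 1.342471
A = $18,794.59

A = P(1 + r/n)^(nt) = $18,794.59


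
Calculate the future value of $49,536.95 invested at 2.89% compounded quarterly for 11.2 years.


Compound interest formula: A = P(1 + r/n)^(nt)
A = $49,536.95 × (1 + 0.0289/4)^(4 × 11.2)
Growth factor: (1 + 0.0289/4)^44.8 = 1.3805974
A = $49,536.95 × 1.3805974
A = $68,390.58

A = P(1 + r/n)^(nt) = $68,390.58


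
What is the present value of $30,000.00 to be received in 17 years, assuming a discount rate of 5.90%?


Present value formula: PV = FV / (1 + r)^t
PV = $30,000.00 / (1 + 0.059)^17
PV = $30,000.00 / 2.649911
PV = $11,321.13

PV = FV / (1 + r)^t = $11,321.13


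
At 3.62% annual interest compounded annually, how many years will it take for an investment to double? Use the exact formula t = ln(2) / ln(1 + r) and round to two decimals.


Doubling condition: (1 + r)^t = 2
Take ln of both sides: t × ln(1 + r) = ln(2)
t = ln(2) / ln(1 + r)
t = 0.693147 / 0.035560
t = 19.49

t = ln(2) / ln(1 + r) = 19.49 years


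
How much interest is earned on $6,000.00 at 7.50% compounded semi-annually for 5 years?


Compound interest earned = final amount − principal.
A = P(1 + r/n)^(nt) = $6,000.00 × (1 + 0.075/2)^(2 × 5) = $8,670.26
Interest = A − P = $8,670.26 − $6,000.00 = $2,670.26

Interest = A - P = $2,670.26


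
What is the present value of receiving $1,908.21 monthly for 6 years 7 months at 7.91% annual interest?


Present value of an ordinary annuity: PV = PMT × (1 − (1 + r)^(−n)) / r
Monthly rate r = 0.0791/12 ≈ 0.00659167, n = 79
PV = $1,908.21 × (1 − (1 + 0.0791/12)^(−79)) / (0.0791/12)
PV = $1,908.21 × 61.426682
PV = $117,215.01

PV = PMT × (1-(1+r)^(-n))/r = $117,215.01


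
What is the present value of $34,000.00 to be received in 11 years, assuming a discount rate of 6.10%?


Present value formula: PV = FV / (1 + r)^t
PV = $34,000.00 / (1 + 0.061)^11
PV = $34,000.00 / 1.918091
PV = $17,725.96

PV = FV / (1 + r)^t = $17,725.96


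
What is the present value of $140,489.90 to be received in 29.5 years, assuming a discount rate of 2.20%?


Present value formula: PV = FV / (1 + r)^t
PV = $140,489.90 / (1 + 0.022)^29.5
PV = $140,489.90 / 1.9002092
PV = $73,933.91

PV = FV / (1 + r)^t = $73,933.91


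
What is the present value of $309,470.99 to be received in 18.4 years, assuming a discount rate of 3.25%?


Present value formula: PV = FV / (1 + r)^t
PV = $309,470.99 / (1 + 0.0325)^18.4
PV = $309,470.99 / 1.801263
PV = $171,807.78

PV = FV / (1 + r)^t = $171,807.78


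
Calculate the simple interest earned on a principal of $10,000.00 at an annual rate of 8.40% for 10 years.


Simple interest formula: I = P × r × t
I = $10,000.00 × 0.084 × 10
I = $8,400.00

I = P × r × t = $8,400.00


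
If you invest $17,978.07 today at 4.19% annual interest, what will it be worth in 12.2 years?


Future value formula: FV = PV × (1 + r)^t
FV = $17,978.07 × (1 + 0.0419)^12.2
FV = $17,978.07 × 1.6499761
FV = $29,663.39

FV = PV × (1 + r)^t = $29,663.39


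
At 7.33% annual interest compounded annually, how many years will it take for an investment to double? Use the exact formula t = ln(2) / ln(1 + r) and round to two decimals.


Doubling condition: (1 + r)^t = 2
Take ln of both sides: t × ln(1 + r) = ln(2)
t = ln(2) / ln(1 + r)
t = 0.693147 / 0.070738
t = 9.80

t = ln(2) / ln(1 + r) = 9.80 years


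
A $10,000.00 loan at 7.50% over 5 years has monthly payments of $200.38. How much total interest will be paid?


Total paid over the life of the loan = PMT × n.
Total paid = $200.38 × 60 = $12,022.80
Total interest = total paid − principal = $12,022.80 − $10,000.00 = $2,022.80

Total interest = (PMT × n) - PV = $2,022.80


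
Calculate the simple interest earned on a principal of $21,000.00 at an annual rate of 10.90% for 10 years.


Simple interest formula: I = P × r × t
I = $21,000.00 × 0.109 × 10
I = $22,890.00

I = P × r × t = $22,890.00


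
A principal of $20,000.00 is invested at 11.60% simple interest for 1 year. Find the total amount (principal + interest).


Total amount formula: A = P(1 + rt) = P + P·r·t
Interest: I = P × r × t = $20,000.00 × 0.116 × 1 = $2,320.00
A = P + I = $20,000.00 + $2,320.00 = $22,320.00

A = P + I = P(1 + rt) = $22,320.00


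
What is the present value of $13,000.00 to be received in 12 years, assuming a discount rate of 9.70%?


Present value formula: PV = FV / (1 + r)^t
PV = $13,000.00 / (1 + 0.097)^12
PV = $13,000.00 / 3.037243
PV = $4,280.20

PV = FV / (1 + r)^t = $4,280.20


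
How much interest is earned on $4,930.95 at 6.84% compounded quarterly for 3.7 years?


Compound interest earned = final amount − principal.
A = P(1 + r/n)^(nt) = $4,930.95 × (1 + 0.0684/4)^(4 × 3.7) = $6,337.42
Interest = A − P = $6,337.42 − $4,930.95 = $1,406.47

Interest = A - P = $1,406.47


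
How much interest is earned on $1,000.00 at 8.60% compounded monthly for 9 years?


Compound interest earned = final amount − principal.
A = P(1 + r/n)^(nt) = $1,000.00 × (1 + 0.086/12)^(12 × 9) = $2,162.45
Interest = A − P = $2,162.45 − $1,000.00 = $1,162.45

Interest = A - P = $1,162.45


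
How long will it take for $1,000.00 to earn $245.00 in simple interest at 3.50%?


Rearrange the simple interest formula for t:
I = P × r × t  ⇒  t = I / (P × r)
t = $245.00 / ($1,000.00 × 0.035)
t = 7

t = I/(P×r) = 7 years


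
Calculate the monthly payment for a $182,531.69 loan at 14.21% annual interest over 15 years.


Loan payment formula: PMT = PV × r / (1 − (1 + r)^(−n))
Monthly rate r = 0.1421/12 ≈ 0.01184167, n = 180 months
Denominator: 1 − (1 + 0.1421/12)^(−180) = 0.879846
PMT = $182,531.69 × (0.1421/12) / 0.879846
PMT = $2,456.66 per month

PMT = PV × r / (1-(1+r)^(-n)) = $2,456.66/month


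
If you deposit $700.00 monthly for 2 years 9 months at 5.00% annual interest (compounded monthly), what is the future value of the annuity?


Future value of an ordinary annuity: FV = PMT × ((1 + r)^n − 1) / r
Monthly rate r = 0.05/12 ≈ 0.00416667, n = 33
FV = $700.00 × ((1 + 0.05/12)^33 − 1) / (0.05/12)
FV = $700.00 × 35.297755
FV = $24,708.43

FV = PMT × ((1+r)^n - 1)/r = $24,708.43


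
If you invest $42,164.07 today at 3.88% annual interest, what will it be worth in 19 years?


Future value formula: FV = PV × (1 + r)^t
FV = $42,164.07 × (1 + 0.0388)^19
FV = $42,164.07 × 2.0611371
FV = $86,905.93

FV = PV × (1 + r)^t = $86,905.93


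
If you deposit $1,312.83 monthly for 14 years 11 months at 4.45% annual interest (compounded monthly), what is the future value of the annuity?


Future value of an ordinary annuity: FV = PMT × ((1 + r)^n − 1) / r
Monthly rate r = 0.0445/12 ≈ 0.00370833, n = 179
FV = $1,312.83 × ((1 + 0.0445/12)^179 − 1) / (0.0445/12)
FV = $1,312.83 × 253.4182525
FV = $332,695.08

FV = PMT × ((1+r)^n - 1)/r = $332,695.08


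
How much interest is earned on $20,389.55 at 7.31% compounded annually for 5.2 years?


Compound interest earned = final amount − principal.
A = P(1 + r/n)^(nt) = $20,389.55 × (1 + 0.0731/1)^(1 × 5.2) = $29,426.37
Interest = A − P = $29,426.37 − $20,389.55 = $9,036.82

Interest = A - P = $9,036.82


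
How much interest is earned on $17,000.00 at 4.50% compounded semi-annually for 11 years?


Compound interest earned = final amount − principal.
A = P(1 + r/n)^(nt) = $17,000.00 × (1 + 0.045/2)^(2 × 11) = $27,735.88
Interest = A − P = $27,735.88 − $17,000.00 = $10,735.88

Interest = A - P = $10,735.88


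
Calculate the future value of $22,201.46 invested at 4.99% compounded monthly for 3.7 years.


Compound interest formula: A = P(1 + r/n)^(nt)
A = $22,201.46 × (1 + 0.0499/12)^(12 × 3.7)
Growth factor: (1 + 0.0499/12)^44.4 = 1.202313
A = $22,201.46 × 1.202313
A = $26,693.10

A = P(1 + r/n)^(nt) = $26,693.10


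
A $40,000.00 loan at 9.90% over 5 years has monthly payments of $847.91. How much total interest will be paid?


Total paid over the life of the loan = PMT × n.
Total paid = $847.91 × 60 = $50,874.60
Total interest = total paid − principal = $50,874.60 − $40,000.00 = $10,874.60

Total interest = (PMT × n) - PV = $10,874.60


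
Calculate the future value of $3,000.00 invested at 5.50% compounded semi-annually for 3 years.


Compound interest formula: A = P(1 + r/n)^(nt)
A = $3,000.00 × (1 + 0.055/2)^(2 × 3)
Growth factor: (1 + 0.055/2)^6 = 1.1767684
A = $3,000.00 × 1.1767684
A = $3,530.31

A = P(1 + r/n)^(nt) = $3,530.31


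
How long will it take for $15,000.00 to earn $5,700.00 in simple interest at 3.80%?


Rearrange the simple interest formula for t:
I = P × r × t  ⇒  t = I / (P × r)
t = $5,700.00 / ($15,000.00 × 0.038)
t = 10

t = I/(P×r) = 10 years


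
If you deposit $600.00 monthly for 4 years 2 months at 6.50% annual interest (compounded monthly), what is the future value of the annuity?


Future value of an ordinary annuity: FV = PMT × ((1 + r)^n − 1) / r
Monthly rate r = 0.065/12 ≈ 0.00541667, n = 50
FV = $600.00 × ((1 + 0.065/12)^50 − 1) / (0.065/12)
FV = $600.00 × 57.248988
FV = $34,349.39

FV = PMT × ((1+r)^n - 1)/r = $34,349.39


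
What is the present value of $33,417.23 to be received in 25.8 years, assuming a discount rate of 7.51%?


Present value formula: PV = FV / (1 + r)^t
PV = $33,417.23 / (1 + 0.0751)^25.8
PV = $33,417.23 / 6.477101
PV = $5,159.29

PV = FV / (1 + r)^t = $5,159.29


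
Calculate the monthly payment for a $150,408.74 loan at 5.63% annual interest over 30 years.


Loan payment formula: PMT = PV × r / (1 − (1 + r)^(−n))
Monthly rate r = 0.0563/12 ≈ 0.00469167, n = 360 months
Denominator: 1 − (1 + 0.0563/12)^(−360) = 0.814565
PMT = $150,408.74 × (0.0563/12) / 0.814565
PMT = $866.31 per month

PMT = PV × r / (1-(1+r)^(-n)) = $866.31/month
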